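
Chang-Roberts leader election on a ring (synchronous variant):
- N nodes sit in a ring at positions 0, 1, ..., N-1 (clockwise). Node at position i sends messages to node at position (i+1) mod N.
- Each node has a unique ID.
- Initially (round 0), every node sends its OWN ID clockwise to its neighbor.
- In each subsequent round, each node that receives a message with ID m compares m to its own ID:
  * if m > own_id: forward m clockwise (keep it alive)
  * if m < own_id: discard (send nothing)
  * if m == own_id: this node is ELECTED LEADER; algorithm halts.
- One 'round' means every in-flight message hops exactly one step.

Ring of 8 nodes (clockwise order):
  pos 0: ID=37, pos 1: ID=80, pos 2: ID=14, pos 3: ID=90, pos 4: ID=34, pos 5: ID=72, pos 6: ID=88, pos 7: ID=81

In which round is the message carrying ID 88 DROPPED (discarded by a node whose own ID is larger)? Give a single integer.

Answer: 5

Derivation:
Round 1: pos1(id80) recv 37: drop; pos2(id14) recv 80: fwd; pos3(id90) recv 14: drop; pos4(id34) recv 90: fwd; pos5(id72) recv 34: drop; pos6(id88) recv 72: drop; pos7(id81) recv 88: fwd; pos0(id37) recv 81: fwd
Round 2: pos3(id90) recv 80: drop; pos5(id72) recv 90: fwd; pos0(id37) recv 88: fwd; pos1(id80) recv 81: fwd
Round 3: pos6(id88) recv 90: fwd; pos1(id80) recv 88: fwd; pos2(id14) recv 81: fwd
Round 4: pos7(id81) recv 90: fwd; pos2(id14) recv 88: fwd; pos3(id90) recv 81: drop
Round 5: pos0(id37) recv 90: fwd; pos3(id90) recv 88: drop
Round 6: pos1(id80) recv 90: fwd
Round 7: pos2(id14) recv 90: fwd
Round 8: pos3(id90) recv 90: ELECTED
Message ID 88 originates at pos 6; dropped at pos 3 in round 5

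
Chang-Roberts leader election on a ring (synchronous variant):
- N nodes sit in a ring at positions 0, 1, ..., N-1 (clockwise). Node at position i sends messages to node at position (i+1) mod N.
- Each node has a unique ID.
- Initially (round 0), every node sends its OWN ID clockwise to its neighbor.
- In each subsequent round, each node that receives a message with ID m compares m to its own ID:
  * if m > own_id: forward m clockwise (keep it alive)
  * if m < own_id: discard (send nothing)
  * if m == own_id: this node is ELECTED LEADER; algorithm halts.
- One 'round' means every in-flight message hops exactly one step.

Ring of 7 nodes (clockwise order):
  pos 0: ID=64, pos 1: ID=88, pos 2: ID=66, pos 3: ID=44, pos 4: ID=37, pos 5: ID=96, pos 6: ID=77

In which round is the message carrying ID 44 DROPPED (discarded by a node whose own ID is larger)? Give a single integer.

Answer: 2

Derivation:
Round 1: pos1(id88) recv 64: drop; pos2(id66) recv 88: fwd; pos3(id44) recv 66: fwd; pos4(id37) recv 44: fwd; pos5(id96) recv 37: drop; pos6(id77) recv 96: fwd; pos0(id64) recv 77: fwd
Round 2: pos3(id44) recv 88: fwd; pos4(id37) recv 66: fwd; pos5(id96) recv 44: drop; pos0(id64) recv 96: fwd; pos1(id88) recv 77: drop
Round 3: pos4(id37) recv 88: fwd; pos5(id96) recv 66: drop; pos1(id88) recv 96: fwd
Round 4: pos5(id96) recv 88: drop; pos2(id66) recv 96: fwd
Round 5: pos3(id44) recv 96: fwd
Round 6: pos4(id37) recv 96: fwd
Round 7: pos5(id96) recv 96: ELECTED
Message ID 44 originates at pos 3; dropped at pos 5 in round 2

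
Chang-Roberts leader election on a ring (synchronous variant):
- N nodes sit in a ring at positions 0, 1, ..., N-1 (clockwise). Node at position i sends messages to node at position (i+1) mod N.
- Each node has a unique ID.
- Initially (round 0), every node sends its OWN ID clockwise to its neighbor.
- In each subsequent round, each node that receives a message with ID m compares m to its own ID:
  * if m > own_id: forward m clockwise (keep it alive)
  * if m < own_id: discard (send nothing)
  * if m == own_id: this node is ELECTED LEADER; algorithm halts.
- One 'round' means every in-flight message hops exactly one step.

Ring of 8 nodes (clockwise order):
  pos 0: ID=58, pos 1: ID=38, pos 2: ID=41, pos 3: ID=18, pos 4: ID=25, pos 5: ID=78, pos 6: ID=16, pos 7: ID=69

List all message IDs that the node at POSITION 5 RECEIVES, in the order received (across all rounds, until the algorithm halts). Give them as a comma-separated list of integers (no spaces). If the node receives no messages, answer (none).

Answer: 25,41,58,69,78

Derivation:
Round 1: pos1(id38) recv 58: fwd; pos2(id41) recv 38: drop; pos3(id18) recv 41: fwd; pos4(id25) recv 18: drop; pos5(id78) recv 25: drop; pos6(id16) recv 78: fwd; pos7(id69) recv 16: drop; pos0(id58) recv 69: fwd
Round 2: pos2(id41) recv 58: fwd; pos4(id25) recv 41: fwd; pos7(id69) recv 78: fwd; pos1(id38) recv 69: fwd
Round 3: pos3(id18) recv 58: fwd; pos5(id78) recv 41: drop; pos0(id58) recv 78: fwd; pos2(id41) recv 69: fwd
Round 4: pos4(id25) recv 58: fwd; pos1(id38) recv 78: fwd; pos3(id18) recv 69: fwd
Round 5: pos5(id78) recv 58: drop; pos2(id41) recv 78: fwd; pos4(id25) recv 69: fwd
Round 6: pos3(id18) recv 78: fwd; pos5(id78) recv 69: drop
Round 7: pos4(id25) recv 78: fwd
Round 8: pos5(id78) recv 78: ELECTED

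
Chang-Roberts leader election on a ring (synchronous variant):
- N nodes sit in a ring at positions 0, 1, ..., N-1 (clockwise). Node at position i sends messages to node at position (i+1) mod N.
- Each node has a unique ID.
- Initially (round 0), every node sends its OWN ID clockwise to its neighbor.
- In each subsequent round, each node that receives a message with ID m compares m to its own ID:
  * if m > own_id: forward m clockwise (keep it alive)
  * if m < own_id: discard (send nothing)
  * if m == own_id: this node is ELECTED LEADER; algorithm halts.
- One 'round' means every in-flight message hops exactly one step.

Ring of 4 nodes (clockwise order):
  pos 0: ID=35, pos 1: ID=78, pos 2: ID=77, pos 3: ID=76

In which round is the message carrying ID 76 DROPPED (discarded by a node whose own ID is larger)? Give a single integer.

Round 1: pos1(id78) recv 35: drop; pos2(id77) recv 78: fwd; pos3(id76) recv 77: fwd; pos0(id35) recv 76: fwd
Round 2: pos3(id76) recv 78: fwd; pos0(id35) recv 77: fwd; pos1(id78) recv 76: drop
Round 3: pos0(id35) recv 78: fwd; pos1(id78) recv 77: drop
Round 4: pos1(id78) recv 78: ELECTED
Message ID 76 originates at pos 3; dropped at pos 1 in round 2

Answer: 2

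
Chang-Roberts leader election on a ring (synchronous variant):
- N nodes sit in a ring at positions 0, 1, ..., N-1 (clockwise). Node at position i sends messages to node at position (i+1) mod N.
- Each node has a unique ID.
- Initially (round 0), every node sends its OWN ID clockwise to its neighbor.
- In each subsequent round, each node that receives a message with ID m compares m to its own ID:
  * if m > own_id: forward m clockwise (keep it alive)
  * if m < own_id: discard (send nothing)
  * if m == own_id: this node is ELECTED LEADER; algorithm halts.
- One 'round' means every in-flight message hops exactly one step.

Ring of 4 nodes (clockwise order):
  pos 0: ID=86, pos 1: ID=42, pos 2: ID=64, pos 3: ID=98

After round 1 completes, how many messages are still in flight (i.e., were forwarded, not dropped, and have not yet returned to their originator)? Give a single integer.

Answer: 2

Derivation:
Round 1: pos1(id42) recv 86: fwd; pos2(id64) recv 42: drop; pos3(id98) recv 64: drop; pos0(id86) recv 98: fwd
After round 1: 2 messages still in flight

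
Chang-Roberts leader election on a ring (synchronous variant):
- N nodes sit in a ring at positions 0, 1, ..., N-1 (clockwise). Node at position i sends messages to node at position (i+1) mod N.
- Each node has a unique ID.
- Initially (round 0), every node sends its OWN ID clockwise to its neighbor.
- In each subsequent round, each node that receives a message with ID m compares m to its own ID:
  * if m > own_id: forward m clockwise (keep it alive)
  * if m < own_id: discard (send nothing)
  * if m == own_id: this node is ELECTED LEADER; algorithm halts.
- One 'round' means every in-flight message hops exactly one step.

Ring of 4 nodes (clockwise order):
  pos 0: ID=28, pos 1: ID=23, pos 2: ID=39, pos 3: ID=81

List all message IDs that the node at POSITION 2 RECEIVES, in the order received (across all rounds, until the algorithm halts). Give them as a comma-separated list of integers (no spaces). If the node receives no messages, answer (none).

Answer: 23,28,81

Derivation:
Round 1: pos1(id23) recv 28: fwd; pos2(id39) recv 23: drop; pos3(id81) recv 39: drop; pos0(id28) recv 81: fwd
Round 2: pos2(id39) recv 28: drop; pos1(id23) recv 81: fwd
Round 3: pos2(id39) recv 81: fwd
Round 4: pos3(id81) recv 81: ELECTED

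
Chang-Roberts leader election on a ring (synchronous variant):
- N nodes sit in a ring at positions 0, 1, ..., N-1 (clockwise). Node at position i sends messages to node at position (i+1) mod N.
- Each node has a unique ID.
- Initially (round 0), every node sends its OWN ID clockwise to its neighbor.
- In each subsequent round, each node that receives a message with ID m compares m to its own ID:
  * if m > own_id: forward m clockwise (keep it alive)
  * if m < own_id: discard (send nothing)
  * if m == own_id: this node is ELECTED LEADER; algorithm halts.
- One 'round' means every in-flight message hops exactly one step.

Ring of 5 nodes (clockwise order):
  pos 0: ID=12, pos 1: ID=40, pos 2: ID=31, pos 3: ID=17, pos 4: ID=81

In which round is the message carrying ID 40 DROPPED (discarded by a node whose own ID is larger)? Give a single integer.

Round 1: pos1(id40) recv 12: drop; pos2(id31) recv 40: fwd; pos3(id17) recv 31: fwd; pos4(id81) recv 17: drop; pos0(id12) recv 81: fwd
Round 2: pos3(id17) recv 40: fwd; pos4(id81) recv 31: drop; pos1(id40) recv 81: fwd
Round 3: pos4(id81) recv 40: drop; pos2(id31) recv 81: fwd
Round 4: pos3(id17) recv 81: fwd
Round 5: pos4(id81) recv 81: ELECTED
Message ID 40 originates at pos 1; dropped at pos 4 in round 3

Answer: 3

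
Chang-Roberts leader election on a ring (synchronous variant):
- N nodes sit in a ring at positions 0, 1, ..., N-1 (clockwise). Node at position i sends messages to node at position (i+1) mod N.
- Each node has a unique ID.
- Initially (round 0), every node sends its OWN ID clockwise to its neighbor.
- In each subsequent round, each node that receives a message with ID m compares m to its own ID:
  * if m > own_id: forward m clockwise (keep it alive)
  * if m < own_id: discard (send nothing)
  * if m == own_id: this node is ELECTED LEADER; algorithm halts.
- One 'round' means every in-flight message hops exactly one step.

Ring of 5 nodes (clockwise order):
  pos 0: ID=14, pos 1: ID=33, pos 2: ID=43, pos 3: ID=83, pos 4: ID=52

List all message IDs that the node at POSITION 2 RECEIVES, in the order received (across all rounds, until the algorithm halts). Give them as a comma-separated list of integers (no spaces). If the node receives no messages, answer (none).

Answer: 33,52,83

Derivation:
Round 1: pos1(id33) recv 14: drop; pos2(id43) recv 33: drop; pos3(id83) recv 43: drop; pos4(id52) recv 83: fwd; pos0(id14) recv 52: fwd
Round 2: pos0(id14) recv 83: fwd; pos1(id33) recv 52: fwd
Round 3: pos1(id33) recv 83: fwd; pos2(id43) recv 52: fwd
Round 4: pos2(id43) recv 83: fwd; pos3(id83) recv 52: drop
Round 5: pos3(id83) recv 83: ELECTED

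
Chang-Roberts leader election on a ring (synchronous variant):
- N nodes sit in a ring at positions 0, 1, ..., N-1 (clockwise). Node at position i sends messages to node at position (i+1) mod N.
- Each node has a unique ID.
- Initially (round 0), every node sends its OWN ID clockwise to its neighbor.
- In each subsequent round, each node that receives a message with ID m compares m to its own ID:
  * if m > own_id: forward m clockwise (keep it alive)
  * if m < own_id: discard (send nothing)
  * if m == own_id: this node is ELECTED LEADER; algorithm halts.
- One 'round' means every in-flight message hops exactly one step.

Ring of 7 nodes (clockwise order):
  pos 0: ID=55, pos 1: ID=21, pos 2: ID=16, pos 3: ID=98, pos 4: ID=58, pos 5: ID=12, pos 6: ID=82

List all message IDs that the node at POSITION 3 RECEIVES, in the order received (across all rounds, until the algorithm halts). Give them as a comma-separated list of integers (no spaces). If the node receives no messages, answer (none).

Round 1: pos1(id21) recv 55: fwd; pos2(id16) recv 21: fwd; pos3(id98) recv 16: drop; pos4(id58) recv 98: fwd; pos5(id12) recv 58: fwd; pos6(id82) recv 12: drop; pos0(id55) recv 82: fwd
Round 2: pos2(id16) recv 55: fwd; pos3(id98) recv 21: drop; pos5(id12) recv 98: fwd; pos6(id82) recv 58: drop; pos1(id21) recv 82: fwd
Round 3: pos3(id98) recv 55: drop; pos6(id82) recv 98: fwd; pos2(id16) recv 82: fwd
Round 4: pos0(id55) recv 98: fwd; pos3(id98) recv 82: drop
Round 5: pos1(id21) recv 98: fwd
Round 6: pos2(id16) recv 98: fwd
Round 7: pos3(id98) recv 98: ELECTED

Answer: 16,21,55,82,98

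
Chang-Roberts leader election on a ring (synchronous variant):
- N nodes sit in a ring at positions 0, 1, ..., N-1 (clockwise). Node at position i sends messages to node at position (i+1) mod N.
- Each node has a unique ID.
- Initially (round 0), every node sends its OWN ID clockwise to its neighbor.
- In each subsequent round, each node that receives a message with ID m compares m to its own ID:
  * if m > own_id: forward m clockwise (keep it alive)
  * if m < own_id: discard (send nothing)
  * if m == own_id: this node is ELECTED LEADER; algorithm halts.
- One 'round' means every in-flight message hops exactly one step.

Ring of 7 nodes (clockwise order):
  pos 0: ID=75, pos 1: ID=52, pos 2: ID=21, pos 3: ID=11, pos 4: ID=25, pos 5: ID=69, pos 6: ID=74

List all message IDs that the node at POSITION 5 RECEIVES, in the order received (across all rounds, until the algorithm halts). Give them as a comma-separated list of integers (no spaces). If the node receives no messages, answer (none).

Round 1: pos1(id52) recv 75: fwd; pos2(id21) recv 52: fwd; pos3(id11) recv 21: fwd; pos4(id25) recv 11: drop; pos5(id69) recv 25: drop; pos6(id74) recv 69: drop; pos0(id75) recv 74: drop
Round 2: pos2(id21) recv 75: fwd; pos3(id11) recv 52: fwd; pos4(id25) recv 21: drop
Round 3: pos3(id11) recv 75: fwd; pos4(id25) recv 52: fwd
Round 4: pos4(id25) recv 75: fwd; pos5(id69) recv 52: drop
Round 5: pos5(id69) recv 75: fwd
Round 6: pos6(id74) recv 75: fwd
Round 7: pos0(id75) recv 75: ELECTED

Answer: 25,52,75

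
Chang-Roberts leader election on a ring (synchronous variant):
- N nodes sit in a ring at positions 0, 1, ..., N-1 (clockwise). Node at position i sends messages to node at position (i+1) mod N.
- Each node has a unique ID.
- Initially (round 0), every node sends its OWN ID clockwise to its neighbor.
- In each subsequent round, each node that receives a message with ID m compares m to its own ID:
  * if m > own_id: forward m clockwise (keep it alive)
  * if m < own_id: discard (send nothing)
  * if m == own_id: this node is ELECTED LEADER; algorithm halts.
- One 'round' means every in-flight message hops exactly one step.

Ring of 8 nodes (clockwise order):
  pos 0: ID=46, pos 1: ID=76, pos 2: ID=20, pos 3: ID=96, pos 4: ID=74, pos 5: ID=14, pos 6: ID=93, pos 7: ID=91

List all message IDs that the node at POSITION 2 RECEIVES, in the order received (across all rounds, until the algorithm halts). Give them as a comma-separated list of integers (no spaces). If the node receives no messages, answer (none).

Round 1: pos1(id76) recv 46: drop; pos2(id20) recv 76: fwd; pos3(id96) recv 20: drop; pos4(id74) recv 96: fwd; pos5(id14) recv 74: fwd; pos6(id93) recv 14: drop; pos7(id91) recv 93: fwd; pos0(id46) recv 91: fwd
Round 2: pos3(id96) recv 76: drop; pos5(id14) recv 96: fwd; pos6(id93) recv 74: drop; pos0(id46) recv 93: fwd; pos1(id76) recv 91: fwd
Round 3: pos6(id93) recv 96: fwd; pos1(id76) recv 93: fwd; pos2(id20) recv 91: fwd
Round 4: pos7(id91) recv 96: fwd; pos2(id20) recv 93: fwd; pos3(id96) recv 91: drop
Round 5: pos0(id46) recv 96: fwd; pos3(id96) recv 93: drop
Round 6: pos1(id76) recv 96: fwd
Round 7: pos2(id20) recv 96: fwd
Round 8: pos3(id96) recv 96: ELECTED

Answer: 76,91,93,96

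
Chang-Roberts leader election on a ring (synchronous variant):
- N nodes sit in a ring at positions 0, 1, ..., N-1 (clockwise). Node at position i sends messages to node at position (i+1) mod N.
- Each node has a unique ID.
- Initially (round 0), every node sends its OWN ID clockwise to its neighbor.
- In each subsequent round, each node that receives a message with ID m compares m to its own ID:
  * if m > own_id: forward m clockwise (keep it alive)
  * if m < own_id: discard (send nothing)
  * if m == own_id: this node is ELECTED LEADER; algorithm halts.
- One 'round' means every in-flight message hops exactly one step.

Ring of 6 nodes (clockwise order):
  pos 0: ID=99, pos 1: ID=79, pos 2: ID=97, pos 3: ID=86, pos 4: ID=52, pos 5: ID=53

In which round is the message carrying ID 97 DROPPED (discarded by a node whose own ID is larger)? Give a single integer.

Round 1: pos1(id79) recv 99: fwd; pos2(id97) recv 79: drop; pos3(id86) recv 97: fwd; pos4(id52) recv 86: fwd; pos5(id53) recv 52: drop; pos0(id99) recv 53: drop
Round 2: pos2(id97) recv 99: fwd; pos4(id52) recv 97: fwd; pos5(id53) recv 86: fwd
Round 3: pos3(id86) recv 99: fwd; pos5(id53) recv 97: fwd; pos0(id99) recv 86: drop
Round 4: pos4(id52) recv 99: fwd; pos0(id99) recv 97: drop
Round 5: pos5(id53) recv 99: fwd
Round 6: pos0(id99) recv 99: ELECTED
Message ID 97 originates at pos 2; dropped at pos 0 in round 4

Answer: 4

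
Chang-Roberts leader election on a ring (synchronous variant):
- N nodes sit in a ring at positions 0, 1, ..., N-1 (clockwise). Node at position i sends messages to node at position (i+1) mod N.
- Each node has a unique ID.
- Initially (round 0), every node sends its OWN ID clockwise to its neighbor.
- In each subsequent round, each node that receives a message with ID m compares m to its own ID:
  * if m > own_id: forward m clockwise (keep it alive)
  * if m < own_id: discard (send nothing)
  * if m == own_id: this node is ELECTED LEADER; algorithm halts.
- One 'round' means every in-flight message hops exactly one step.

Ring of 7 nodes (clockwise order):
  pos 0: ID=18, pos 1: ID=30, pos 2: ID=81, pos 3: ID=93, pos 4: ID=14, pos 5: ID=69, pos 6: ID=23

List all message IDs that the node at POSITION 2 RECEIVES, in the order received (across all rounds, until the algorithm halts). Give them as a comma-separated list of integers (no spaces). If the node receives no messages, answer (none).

Round 1: pos1(id30) recv 18: drop; pos2(id81) recv 30: drop; pos3(id93) recv 81: drop; pos4(id14) recv 93: fwd; pos5(id69) recv 14: drop; pos6(id23) recv 69: fwd; pos0(id18) recv 23: fwd
Round 2: pos5(id69) recv 93: fwd; pos0(id18) recv 69: fwd; pos1(id30) recv 23: drop
Round 3: pos6(id23) recv 93: fwd; pos1(id30) recv 69: fwd
Round 4: pos0(id18) recv 93: fwd; pos2(id81) recv 69: drop
Round 5: pos1(id30) recv 93: fwd
Round 6: pos2(id81) recv 93: fwd
Round 7: pos3(id93) recv 93: ELECTED

Answer: 30,69,93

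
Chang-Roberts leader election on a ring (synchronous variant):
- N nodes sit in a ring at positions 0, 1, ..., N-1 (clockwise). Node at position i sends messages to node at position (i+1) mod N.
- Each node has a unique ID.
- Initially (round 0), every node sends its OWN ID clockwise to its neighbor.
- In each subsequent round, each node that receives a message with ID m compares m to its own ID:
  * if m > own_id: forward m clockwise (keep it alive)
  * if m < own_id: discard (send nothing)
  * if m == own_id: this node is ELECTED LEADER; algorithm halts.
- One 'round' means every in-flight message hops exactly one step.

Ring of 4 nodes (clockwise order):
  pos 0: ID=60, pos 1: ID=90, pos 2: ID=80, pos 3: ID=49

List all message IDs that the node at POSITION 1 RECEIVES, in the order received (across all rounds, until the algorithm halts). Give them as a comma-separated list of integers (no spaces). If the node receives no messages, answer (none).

Round 1: pos1(id90) recv 60: drop; pos2(id80) recv 90: fwd; pos3(id49) recv 80: fwd; pos0(id60) recv 49: drop
Round 2: pos3(id49) recv 90: fwd; pos0(id60) recv 80: fwd
Round 3: pos0(id60) recv 90: fwd; pos1(id90) recv 80: drop
Round 4: pos1(id90) recv 90: ELECTED

Answer: 60,80,90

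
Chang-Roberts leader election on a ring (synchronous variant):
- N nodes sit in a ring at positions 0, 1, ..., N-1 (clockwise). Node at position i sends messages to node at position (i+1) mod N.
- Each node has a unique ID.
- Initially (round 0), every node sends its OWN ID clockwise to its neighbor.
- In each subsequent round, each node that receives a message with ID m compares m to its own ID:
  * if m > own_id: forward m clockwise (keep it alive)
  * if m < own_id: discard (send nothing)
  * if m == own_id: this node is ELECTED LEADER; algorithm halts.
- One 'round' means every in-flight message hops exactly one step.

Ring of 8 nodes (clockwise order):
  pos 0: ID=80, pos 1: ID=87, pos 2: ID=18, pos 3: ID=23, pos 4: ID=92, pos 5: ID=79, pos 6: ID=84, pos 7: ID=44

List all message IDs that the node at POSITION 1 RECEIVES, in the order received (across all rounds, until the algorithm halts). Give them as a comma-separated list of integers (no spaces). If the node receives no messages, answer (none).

Round 1: pos1(id87) recv 80: drop; pos2(id18) recv 87: fwd; pos3(id23) recv 18: drop; pos4(id92) recv 23: drop; pos5(id79) recv 92: fwd; pos6(id84) recv 79: drop; pos7(id44) recv 84: fwd; pos0(id80) recv 44: drop
Round 2: pos3(id23) recv 87: fwd; pos6(id84) recv 92: fwd; pos0(id80) recv 84: fwd
Round 3: pos4(id92) recv 87: drop; pos7(id44) recv 92: fwd; pos1(id87) recv 84: drop
Round 4: pos0(id80) recv 92: fwd
Round 5: pos1(id87) recv 92: fwd
Round 6: pos2(id18) recv 92: fwd
Round 7: pos3(id23) recv 92: fwd
Round 8: pos4(id92) recv 92: ELECTED

Answer: 80,84,92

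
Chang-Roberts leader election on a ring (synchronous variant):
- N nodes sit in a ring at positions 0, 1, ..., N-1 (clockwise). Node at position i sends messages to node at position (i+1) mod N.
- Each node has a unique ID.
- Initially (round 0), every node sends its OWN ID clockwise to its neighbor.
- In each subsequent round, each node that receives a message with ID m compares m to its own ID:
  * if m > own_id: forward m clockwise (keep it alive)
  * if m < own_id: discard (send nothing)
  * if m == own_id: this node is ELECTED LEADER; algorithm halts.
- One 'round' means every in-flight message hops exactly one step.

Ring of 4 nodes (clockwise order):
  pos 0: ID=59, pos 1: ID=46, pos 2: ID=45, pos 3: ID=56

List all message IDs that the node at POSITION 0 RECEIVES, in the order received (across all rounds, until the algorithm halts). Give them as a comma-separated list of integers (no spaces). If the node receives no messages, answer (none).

Round 1: pos1(id46) recv 59: fwd; pos2(id45) recv 46: fwd; pos3(id56) recv 45: drop; pos0(id59) recv 56: drop
Round 2: pos2(id45) recv 59: fwd; pos3(id56) recv 46: drop
Round 3: pos3(id56) recv 59: fwd
Round 4: pos0(id59) recv 59: ELECTED

Answer: 56,59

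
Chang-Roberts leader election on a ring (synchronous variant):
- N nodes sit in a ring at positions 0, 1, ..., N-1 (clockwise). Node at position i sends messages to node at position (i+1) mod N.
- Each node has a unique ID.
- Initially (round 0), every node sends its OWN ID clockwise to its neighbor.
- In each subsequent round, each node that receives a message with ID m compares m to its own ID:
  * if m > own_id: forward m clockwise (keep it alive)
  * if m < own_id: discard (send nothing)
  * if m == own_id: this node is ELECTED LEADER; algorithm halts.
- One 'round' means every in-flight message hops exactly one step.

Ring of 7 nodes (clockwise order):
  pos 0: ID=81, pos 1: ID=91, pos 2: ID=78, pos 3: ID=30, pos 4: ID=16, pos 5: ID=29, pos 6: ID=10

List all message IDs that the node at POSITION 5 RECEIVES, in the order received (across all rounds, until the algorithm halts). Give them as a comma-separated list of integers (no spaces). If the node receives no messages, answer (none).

Round 1: pos1(id91) recv 81: drop; pos2(id78) recv 91: fwd; pos3(id30) recv 78: fwd; pos4(id16) recv 30: fwd; pos5(id29) recv 16: drop; pos6(id10) recv 29: fwd; pos0(id81) recv 10: drop
Round 2: pos3(id30) recv 91: fwd; pos4(id16) recv 78: fwd; pos5(id29) recv 30: fwd; pos0(id81) recv 29: drop
Round 3: pos4(id16) recv 91: fwd; pos5(id29) recv 78: fwd; pos6(id10) recv 30: fwd
Round 4: pos5(id29) recv 91: fwd; pos6(id10) recv 78: fwd; pos0(id81) recv 30: drop
Round 5: pos6(id10) recv 91: fwd; pos0(id81) recv 78: drop
Round 6: pos0(id81) recv 91: fwd
Round 7: pos1(id91) recv 91: ELECTED

Answer: 16,30,78,91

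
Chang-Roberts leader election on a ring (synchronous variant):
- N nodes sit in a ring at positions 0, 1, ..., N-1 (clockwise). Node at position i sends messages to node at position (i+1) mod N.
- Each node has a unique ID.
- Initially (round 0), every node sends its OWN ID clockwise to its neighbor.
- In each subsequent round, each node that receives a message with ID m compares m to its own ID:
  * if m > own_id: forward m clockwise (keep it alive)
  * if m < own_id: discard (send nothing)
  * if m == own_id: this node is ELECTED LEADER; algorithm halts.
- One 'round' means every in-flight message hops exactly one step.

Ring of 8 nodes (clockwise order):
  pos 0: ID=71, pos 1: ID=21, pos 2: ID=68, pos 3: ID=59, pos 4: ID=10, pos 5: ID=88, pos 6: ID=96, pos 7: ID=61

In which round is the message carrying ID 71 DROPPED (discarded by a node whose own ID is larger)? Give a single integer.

Answer: 5

Derivation:
Round 1: pos1(id21) recv 71: fwd; pos2(id68) recv 21: drop; pos3(id59) recv 68: fwd; pos4(id10) recv 59: fwd; pos5(id88) recv 10: drop; pos6(id96) recv 88: drop; pos7(id61) recv 96: fwd; pos0(id71) recv 61: drop
Round 2: pos2(id68) recv 71: fwd; pos4(id10) recv 68: fwd; pos5(id88) recv 59: drop; pos0(id71) recv 96: fwd
Round 3: pos3(id59) recv 71: fwd; pos5(id88) recv 68: drop; pos1(id21) recv 96: fwd
Round 4: pos4(id10) recv 71: fwd; pos2(id68) recv 96: fwd
Round 5: pos5(id88) recv 71: drop; pos3(id59) recv 96: fwd
Round 6: pos4(id10) recv 96: fwd
Round 7: pos5(id88) recv 96: fwd
Round 8: pos6(id96) recv 96: ELECTED
Message ID 71 originates at pos 0; dropped at pos 5 in round 5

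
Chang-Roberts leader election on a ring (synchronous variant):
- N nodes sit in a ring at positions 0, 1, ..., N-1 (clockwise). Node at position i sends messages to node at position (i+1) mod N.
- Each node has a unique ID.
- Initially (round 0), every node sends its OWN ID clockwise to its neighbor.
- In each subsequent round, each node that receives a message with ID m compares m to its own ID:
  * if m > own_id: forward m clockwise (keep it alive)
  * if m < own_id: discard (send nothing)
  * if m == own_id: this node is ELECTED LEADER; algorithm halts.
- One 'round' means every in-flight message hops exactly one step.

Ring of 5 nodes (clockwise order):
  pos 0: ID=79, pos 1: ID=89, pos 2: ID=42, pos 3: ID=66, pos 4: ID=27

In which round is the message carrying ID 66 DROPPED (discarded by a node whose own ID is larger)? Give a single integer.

Round 1: pos1(id89) recv 79: drop; pos2(id42) recv 89: fwd; pos3(id66) recv 42: drop; pos4(id27) recv 66: fwd; pos0(id79) recv 27: drop
Round 2: pos3(id66) recv 89: fwd; pos0(id79) recv 66: drop
Round 3: pos4(id27) recv 89: fwd
Round 4: pos0(id79) recv 89: fwd
Round 5: pos1(id89) recv 89: ELECTED
Message ID 66 originates at pos 3; dropped at pos 0 in round 2

Answer: 2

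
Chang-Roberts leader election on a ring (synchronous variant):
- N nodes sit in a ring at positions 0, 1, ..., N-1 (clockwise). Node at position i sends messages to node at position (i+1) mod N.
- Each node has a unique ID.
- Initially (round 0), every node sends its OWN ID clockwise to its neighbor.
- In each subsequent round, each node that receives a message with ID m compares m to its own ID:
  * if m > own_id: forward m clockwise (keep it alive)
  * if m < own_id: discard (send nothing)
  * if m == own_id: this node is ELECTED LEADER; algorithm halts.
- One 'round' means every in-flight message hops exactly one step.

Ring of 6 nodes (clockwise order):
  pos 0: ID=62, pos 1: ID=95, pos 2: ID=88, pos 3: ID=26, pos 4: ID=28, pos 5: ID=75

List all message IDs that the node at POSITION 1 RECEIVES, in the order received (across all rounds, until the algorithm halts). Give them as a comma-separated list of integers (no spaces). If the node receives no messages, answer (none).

Answer: 62,75,88,95

Derivation:
Round 1: pos1(id95) recv 62: drop; pos2(id88) recv 95: fwd; pos3(id26) recv 88: fwd; pos4(id28) recv 26: drop; pos5(id75) recv 28: drop; pos0(id62) recv 75: fwd
Round 2: pos3(id26) recv 95: fwd; pos4(id28) recv 88: fwd; pos1(id95) recv 75: drop
Round 3: pos4(id28) recv 95: fwd; pos5(id75) recv 88: fwd
Round 4: pos5(id75) recv 95: fwd; pos0(id62) recv 88: fwd
Round 5: pos0(id62) recv 95: fwd; pos1(id95) recv 88: drop
Round 6: pos1(id95) recv 95: ELECTED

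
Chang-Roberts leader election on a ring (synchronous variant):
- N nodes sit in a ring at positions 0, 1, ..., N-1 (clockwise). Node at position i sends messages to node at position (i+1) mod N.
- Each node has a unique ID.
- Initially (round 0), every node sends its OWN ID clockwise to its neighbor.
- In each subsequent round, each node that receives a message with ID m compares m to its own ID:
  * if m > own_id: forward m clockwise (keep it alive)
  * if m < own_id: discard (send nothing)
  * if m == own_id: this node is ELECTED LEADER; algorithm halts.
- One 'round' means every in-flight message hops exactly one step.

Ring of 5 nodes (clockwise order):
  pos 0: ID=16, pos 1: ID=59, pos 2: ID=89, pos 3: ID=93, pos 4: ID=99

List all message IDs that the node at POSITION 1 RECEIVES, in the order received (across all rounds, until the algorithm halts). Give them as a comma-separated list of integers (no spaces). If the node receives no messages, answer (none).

Answer: 16,99

Derivation:
Round 1: pos1(id59) recv 16: drop; pos2(id89) recv 59: drop; pos3(id93) recv 89: drop; pos4(id99) recv 93: drop; pos0(id16) recv 99: fwd
Round 2: pos1(id59) recv 99: fwd
Round 3: pos2(id89) recv 99: fwd
Round 4: pos3(id93) recv 99: fwd
Round 5: pos4(id99) recv 99: ELECTED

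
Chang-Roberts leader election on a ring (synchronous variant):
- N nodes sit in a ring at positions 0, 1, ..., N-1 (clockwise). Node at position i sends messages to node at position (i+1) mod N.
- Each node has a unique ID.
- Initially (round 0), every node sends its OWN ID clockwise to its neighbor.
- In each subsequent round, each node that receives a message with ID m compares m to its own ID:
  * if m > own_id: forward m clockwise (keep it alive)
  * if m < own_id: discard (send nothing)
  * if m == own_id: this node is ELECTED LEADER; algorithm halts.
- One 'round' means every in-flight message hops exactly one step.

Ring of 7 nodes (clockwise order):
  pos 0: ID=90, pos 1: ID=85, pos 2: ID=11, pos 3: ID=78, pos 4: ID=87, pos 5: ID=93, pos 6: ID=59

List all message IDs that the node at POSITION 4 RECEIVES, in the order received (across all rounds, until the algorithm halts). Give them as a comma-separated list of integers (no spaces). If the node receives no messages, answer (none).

Answer: 78,85,90,93

Derivation:
Round 1: pos1(id85) recv 90: fwd; pos2(id11) recv 85: fwd; pos3(id78) recv 11: drop; pos4(id87) recv 78: drop; pos5(id93) recv 87: drop; pos6(id59) recv 93: fwd; pos0(id90) recv 59: drop
Round 2: pos2(id11) recv 90: fwd; pos3(id78) recv 85: fwd; pos0(id90) recv 93: fwd
Round 3: pos3(id78) recv 90: fwd; pos4(id87) recv 85: drop; pos1(id85) recv 93: fwd
Round 4: pos4(id87) recv 90: fwd; pos2(id11) recv 93: fwd
Round 5: pos5(id93) recv 90: drop; pos3(id78) recv 93: fwd
Round 6: pos4(id87) recv 93: fwd
Round 7: pos5(id93) recv 93: ELECTED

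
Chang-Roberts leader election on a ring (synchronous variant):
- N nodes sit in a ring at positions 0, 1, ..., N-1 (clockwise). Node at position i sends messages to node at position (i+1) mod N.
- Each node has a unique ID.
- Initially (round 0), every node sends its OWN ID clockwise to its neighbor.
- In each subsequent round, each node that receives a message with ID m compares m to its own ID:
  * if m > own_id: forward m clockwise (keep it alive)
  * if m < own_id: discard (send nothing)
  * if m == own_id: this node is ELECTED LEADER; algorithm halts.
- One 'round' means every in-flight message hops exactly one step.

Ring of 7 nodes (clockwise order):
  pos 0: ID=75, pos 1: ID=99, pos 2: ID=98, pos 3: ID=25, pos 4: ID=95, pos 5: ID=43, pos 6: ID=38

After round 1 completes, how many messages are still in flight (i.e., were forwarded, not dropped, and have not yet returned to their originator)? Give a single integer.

Answer: 4

Derivation:
Round 1: pos1(id99) recv 75: drop; pos2(id98) recv 99: fwd; pos3(id25) recv 98: fwd; pos4(id95) recv 25: drop; pos5(id43) recv 95: fwd; pos6(id38) recv 43: fwd; pos0(id75) recv 38: drop
After round 1: 4 messages still in flight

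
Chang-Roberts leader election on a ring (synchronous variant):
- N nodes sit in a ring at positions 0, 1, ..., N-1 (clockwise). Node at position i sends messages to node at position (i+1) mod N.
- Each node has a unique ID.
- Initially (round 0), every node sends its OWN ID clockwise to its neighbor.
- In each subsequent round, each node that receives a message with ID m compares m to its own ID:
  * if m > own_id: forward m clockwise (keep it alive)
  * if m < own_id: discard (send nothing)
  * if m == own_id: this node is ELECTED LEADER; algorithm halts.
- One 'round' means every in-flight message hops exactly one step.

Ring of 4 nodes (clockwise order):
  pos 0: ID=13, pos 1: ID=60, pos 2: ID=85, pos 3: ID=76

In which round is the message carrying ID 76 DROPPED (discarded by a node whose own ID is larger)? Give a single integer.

Answer: 3

Derivation:
Round 1: pos1(id60) recv 13: drop; pos2(id85) recv 60: drop; pos3(id76) recv 85: fwd; pos0(id13) recv 76: fwd
Round 2: pos0(id13) recv 85: fwd; pos1(id60) recv 76: fwd
Round 3: pos1(id60) recv 85: fwd; pos2(id85) recv 76: drop
Round 4: pos2(id85) recv 85: ELECTED
Message ID 76 originates at pos 3; dropped at pos 2 in round 3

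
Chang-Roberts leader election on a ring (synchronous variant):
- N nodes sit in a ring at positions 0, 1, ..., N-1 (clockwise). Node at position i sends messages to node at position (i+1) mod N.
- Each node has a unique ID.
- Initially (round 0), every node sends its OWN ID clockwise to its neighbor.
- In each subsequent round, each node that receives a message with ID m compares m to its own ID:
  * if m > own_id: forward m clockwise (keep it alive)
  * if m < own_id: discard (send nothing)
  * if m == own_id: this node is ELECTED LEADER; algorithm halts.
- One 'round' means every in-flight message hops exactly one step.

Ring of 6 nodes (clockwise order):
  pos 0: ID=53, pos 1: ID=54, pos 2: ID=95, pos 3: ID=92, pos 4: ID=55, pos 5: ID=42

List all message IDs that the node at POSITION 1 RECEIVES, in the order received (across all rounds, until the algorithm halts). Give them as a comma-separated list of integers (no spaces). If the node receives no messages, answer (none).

Round 1: pos1(id54) recv 53: drop; pos2(id95) recv 54: drop; pos3(id92) recv 95: fwd; pos4(id55) recv 92: fwd; pos5(id42) recv 55: fwd; pos0(id53) recv 42: drop
Round 2: pos4(id55) recv 95: fwd; pos5(id42) recv 92: fwd; pos0(id53) recv 55: fwd
Round 3: pos5(id42) recv 95: fwd; pos0(id53) recv 92: fwd; pos1(id54) recv 55: fwd
Round 4: pos0(id53) recv 95: fwd; pos1(id54) recv 92: fwd; pos2(id95) recv 55: drop
Round 5: pos1(id54) recv 95: fwd; pos2(id95) recv 92: drop
Round 6: pos2(id95) recv 95: ELECTED

Answer: 53,55,92,95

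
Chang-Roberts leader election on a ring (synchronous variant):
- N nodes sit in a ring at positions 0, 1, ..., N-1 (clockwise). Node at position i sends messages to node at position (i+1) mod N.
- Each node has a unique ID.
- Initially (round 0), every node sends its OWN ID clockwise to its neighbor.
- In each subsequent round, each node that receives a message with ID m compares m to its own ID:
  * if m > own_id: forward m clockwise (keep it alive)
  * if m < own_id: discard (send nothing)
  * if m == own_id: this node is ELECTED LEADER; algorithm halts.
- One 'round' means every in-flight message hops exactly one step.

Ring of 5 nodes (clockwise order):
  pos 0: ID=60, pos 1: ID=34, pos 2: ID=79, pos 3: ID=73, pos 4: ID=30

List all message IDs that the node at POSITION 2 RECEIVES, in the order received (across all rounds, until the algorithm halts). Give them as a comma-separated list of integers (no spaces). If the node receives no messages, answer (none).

Answer: 34,60,73,79

Derivation:
Round 1: pos1(id34) recv 60: fwd; pos2(id79) recv 34: drop; pos3(id73) recv 79: fwd; pos4(id30) recv 73: fwd; pos0(id60) recv 30: drop
Round 2: pos2(id79) recv 60: drop; pos4(id30) recv 79: fwd; pos0(id60) recv 73: fwd
Round 3: pos0(id60) recv 79: fwd; pos1(id34) recv 73: fwd
Round 4: pos1(id34) recv 79: fwd; pos2(id79) recv 73: drop
Round 5: pos2(id79) recv 79: ELECTED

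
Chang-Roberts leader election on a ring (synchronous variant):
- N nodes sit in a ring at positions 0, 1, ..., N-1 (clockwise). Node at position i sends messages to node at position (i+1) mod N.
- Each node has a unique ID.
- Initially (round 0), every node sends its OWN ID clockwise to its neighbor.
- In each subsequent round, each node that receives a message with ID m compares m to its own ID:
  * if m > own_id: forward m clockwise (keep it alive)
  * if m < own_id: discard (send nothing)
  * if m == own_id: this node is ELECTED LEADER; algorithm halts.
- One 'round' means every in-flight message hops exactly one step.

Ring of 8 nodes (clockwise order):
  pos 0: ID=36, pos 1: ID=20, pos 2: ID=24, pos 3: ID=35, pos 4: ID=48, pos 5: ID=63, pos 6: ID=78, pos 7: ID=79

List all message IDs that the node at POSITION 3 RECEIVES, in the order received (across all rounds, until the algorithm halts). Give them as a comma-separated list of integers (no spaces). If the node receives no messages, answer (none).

Answer: 24,36,79

Derivation:
Round 1: pos1(id20) recv 36: fwd; pos2(id24) recv 20: drop; pos3(id35) recv 24: drop; pos4(id48) recv 35: drop; pos5(id63) recv 48: drop; pos6(id78) recv 63: drop; pos7(id79) recv 78: drop; pos0(id36) recv 79: fwd
Round 2: pos2(id24) recv 36: fwd; pos1(id20) recv 79: fwd
Round 3: pos3(id35) recv 36: fwd; pos2(id24) recv 79: fwd
Round 4: pos4(id48) recv 36: drop; pos3(id35) recv 79: fwd
Round 5: pos4(id48) recv 79: fwd
Round 6: pos5(id63) recv 79: fwd
Round 7: pos6(id78) recv 79: fwd
Round 8: pos7(id79) recv 79: ELECTED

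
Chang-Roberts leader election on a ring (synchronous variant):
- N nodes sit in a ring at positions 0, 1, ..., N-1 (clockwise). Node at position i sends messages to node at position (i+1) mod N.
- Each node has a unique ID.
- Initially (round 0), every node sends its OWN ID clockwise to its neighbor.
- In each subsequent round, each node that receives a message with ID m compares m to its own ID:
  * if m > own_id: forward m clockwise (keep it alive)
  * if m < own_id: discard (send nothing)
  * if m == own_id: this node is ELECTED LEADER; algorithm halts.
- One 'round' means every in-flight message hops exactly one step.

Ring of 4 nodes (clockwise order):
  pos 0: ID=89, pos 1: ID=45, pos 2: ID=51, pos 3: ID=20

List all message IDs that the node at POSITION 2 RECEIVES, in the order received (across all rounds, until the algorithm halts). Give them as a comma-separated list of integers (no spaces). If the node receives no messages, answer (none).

Answer: 45,89

Derivation:
Round 1: pos1(id45) recv 89: fwd; pos2(id51) recv 45: drop; pos3(id20) recv 51: fwd; pos0(id89) recv 20: drop
Round 2: pos2(id51) recv 89: fwd; pos0(id89) recv 51: drop
Round 3: pos3(id20) recv 89: fwd
Round 4: pos0(id89) recv 89: ELECTED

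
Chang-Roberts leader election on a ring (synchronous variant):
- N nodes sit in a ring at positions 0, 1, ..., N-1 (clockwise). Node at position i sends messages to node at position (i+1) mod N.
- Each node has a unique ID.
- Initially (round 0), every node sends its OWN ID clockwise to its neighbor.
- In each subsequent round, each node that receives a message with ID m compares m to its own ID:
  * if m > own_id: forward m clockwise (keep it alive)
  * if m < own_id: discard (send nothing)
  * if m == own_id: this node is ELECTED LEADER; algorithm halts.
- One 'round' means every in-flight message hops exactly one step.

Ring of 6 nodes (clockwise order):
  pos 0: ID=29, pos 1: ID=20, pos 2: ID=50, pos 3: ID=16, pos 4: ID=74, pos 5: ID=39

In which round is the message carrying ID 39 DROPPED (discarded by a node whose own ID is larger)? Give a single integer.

Round 1: pos1(id20) recv 29: fwd; pos2(id50) recv 20: drop; pos3(id16) recv 50: fwd; pos4(id74) recv 16: drop; pos5(id39) recv 74: fwd; pos0(id29) recv 39: fwd
Round 2: pos2(id50) recv 29: drop; pos4(id74) recv 50: drop; pos0(id29) recv 74: fwd; pos1(id20) recv 39: fwd
Round 3: pos1(id20) recv 74: fwd; pos2(id50) recv 39: drop
Round 4: pos2(id50) recv 74: fwd
Round 5: pos3(id16) recv 74: fwd
Round 6: pos4(id74) recv 74: ELECTED
Message ID 39 originates at pos 5; dropped at pos 2 in round 3

Answer: 3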